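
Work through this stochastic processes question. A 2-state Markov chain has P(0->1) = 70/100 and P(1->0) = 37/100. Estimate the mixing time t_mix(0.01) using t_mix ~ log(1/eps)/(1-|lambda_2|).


lambda_2 = |1 - p01 - p10| = |1 - 0.7000 - 0.3700| = 0.0700
t_mix ~ log(1/eps)/(1 - |lambda_2|)
= log(100)/(1 - 0.0700) = 4.6052/0.9300
= 4.9518

4.9518


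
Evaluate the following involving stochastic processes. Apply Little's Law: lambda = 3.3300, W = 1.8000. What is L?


Little's Law: L = lambda * W
= 3.3300 * 1.8000
= 5.9940

5.9940


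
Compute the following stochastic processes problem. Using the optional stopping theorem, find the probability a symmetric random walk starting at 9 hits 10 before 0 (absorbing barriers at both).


By optional stopping theorem: E(M at tau) = M(0) = 9
P(hit 10)*10 + P(hit 0)*0 = 9
P(hit 10) = (9 - 0)/(10 - 0) = 9/10 = 0.9000

0.9000


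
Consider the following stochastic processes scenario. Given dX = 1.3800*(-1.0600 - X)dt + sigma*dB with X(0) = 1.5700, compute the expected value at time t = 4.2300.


E[X(t)] = mu + (X(0) - mu)*exp(-theta*t)
= -1.0600 + (1.5700 - -1.0600)*exp(-1.3800*4.2300)
= -1.0600 + 2.6300 * 0.0029
= -1.0523

-1.0523


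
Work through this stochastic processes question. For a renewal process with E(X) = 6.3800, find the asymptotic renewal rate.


Long-run renewal rate = 1/E(X)
= 1/6.3800
= 0.1567

0.1567


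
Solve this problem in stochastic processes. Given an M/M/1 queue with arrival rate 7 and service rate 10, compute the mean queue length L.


rho = 7/10 = 0.7000
L = rho/(1-rho)
= 0.7000/0.3000
= 2.3333

2.3333


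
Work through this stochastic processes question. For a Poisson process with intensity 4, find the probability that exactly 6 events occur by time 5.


P(N(t)=k) = (lambda*t)^k * exp(-lambda*t) / k!
lambda*t = 20
= 20^6 * exp(-20) / 6!
= 64000000 * 2.0612e-09 / 720
= 1.8321e-04

1.8321e-04


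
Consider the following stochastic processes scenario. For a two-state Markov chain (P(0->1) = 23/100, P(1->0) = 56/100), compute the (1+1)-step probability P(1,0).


P^2 = P^1 * P^1
Computing via matrix multiplication of the transition matrix.
Entry (1,0) of P^2 = 0.6776

0.6776


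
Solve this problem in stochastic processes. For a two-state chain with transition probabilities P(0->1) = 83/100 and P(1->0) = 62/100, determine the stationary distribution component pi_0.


Stationary distribution: pi_0 = p10/(p01+p10), pi_1 = p01/(p01+p10)
p01 = 0.8300, p10 = 0.6200
pi_0 = 0.4276

0.4276


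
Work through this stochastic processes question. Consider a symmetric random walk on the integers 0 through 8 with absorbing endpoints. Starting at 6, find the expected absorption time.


For symmetric RW on 0,...,N with absorbing barriers, E(i) = i*(N-i)
E(6) = 6 * 2 = 12

12


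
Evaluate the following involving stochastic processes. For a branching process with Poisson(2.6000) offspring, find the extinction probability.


Since mu = 2.6000 > 1, extinction prob q < 1.
Solve s = exp(mu*(s-1)) iteratively.
q = 0.0951

0.0951


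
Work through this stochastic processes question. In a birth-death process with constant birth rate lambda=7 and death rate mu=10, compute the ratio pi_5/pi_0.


For birth-death process, pi_n/pi_0 = (lambda/mu)^n
= (7/10)^5
= 0.1681

0.1681


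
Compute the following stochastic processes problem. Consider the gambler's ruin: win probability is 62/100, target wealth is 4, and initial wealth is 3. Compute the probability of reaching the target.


Gambler's ruin formula:
r = q/p = 0.3800/0.6200 = 0.6129
P(win) = (1 - r^i)/(1 - r^N)
= (1 - 0.6129^3)/(1 - 0.6129^4)
= 0.8962

0.8962


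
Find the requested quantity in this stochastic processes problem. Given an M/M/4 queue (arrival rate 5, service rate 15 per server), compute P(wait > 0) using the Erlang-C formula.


a = lambda/mu = 0.3333
rho = a/c = 0.0833
Erlang-C formula applied:
C(c,a) = 4.0209e-04

4.0209e-04


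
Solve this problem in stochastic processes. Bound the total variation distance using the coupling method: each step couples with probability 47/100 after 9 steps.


TV distance bound <= (1-delta)^n
= (1 - 0.4700)^9
= 0.5300^9
= 0.0033

0.0033


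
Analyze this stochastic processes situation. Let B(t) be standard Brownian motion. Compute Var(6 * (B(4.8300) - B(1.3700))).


Var(alpha*(B(t)-B(s))) = alpha^2 * (t-s)
= 6^2 * (4.8300 - 1.3700)
= 36 * 3.4600
= 124.5600

124.5600


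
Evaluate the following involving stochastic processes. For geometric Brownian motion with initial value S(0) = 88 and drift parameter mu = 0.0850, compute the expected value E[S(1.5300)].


E[S(t)] = S(0) * exp(mu * t)
= 88 * exp(0.0850 * 1.5300)
= 88 * 1.1389
= 100.2219

100.2219


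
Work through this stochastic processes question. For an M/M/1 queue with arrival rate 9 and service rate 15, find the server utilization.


rho = lambda/mu
= 9/15
= 0.6000

0.6000


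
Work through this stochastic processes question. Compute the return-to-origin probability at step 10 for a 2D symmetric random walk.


P = C(10,5)^2 / 4^10
= 252^2 / 1048576
= 63504 / 1048576
= 0.0606

0.0606


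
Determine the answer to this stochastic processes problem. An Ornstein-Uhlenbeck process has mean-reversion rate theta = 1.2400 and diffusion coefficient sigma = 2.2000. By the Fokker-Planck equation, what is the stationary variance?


Stationary variance = sigma^2 / (2*theta)
= 2.2000^2 / (2*1.2400)
= 4.8400 / 2.4800
= 1.9516

1.9516


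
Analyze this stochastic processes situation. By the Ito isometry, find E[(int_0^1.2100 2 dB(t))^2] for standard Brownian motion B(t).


By Ito isometry: E[(int f dB)^2] = int f^2 dt
= 2^2 * 1.2100
= 4 * 1.2100 = 4.8400

4.8400


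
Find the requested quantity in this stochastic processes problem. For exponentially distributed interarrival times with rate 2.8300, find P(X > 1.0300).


P(X > t) = exp(-lambda * t)
= exp(-2.8300 * 1.0300)
= exp(-2.9149) = 0.0542

0.0542


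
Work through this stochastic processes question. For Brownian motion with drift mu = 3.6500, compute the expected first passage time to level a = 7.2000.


Expected first passage time = a/mu
= 7.2000/3.6500
= 1.9726

1.9726


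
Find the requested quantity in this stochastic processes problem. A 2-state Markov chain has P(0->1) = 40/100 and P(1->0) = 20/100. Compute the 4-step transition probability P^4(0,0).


Computing P^4 by matrix multiplication.
P = [[0.6000, 0.4000], [0.2000, 0.8000]]
After raising P to the power 4:
P^4(0,0) = 0.3504

0.3504


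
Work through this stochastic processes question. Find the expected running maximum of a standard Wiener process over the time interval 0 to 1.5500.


E(max B(s)) = sqrt(2t/pi)
= sqrt(2*1.5500/pi)
= sqrt(0.9868)
= 0.9934

0.9934


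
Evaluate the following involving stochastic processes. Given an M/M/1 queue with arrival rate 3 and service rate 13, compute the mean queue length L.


rho = 3/13 = 0.2308
L = rho/(1-rho)
= 0.2308/0.7692
= 0.3000

0.3000


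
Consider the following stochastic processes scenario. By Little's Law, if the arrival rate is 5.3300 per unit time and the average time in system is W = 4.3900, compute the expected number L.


Little's Law: L = lambda * W
= 5.3300 * 4.3900
= 23.3987

23.3987


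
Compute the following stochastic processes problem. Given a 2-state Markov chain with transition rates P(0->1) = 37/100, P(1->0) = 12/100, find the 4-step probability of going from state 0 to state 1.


Computing P^4 by matrix multiplication.
P = [[0.6300, 0.3700], [0.1200, 0.8800]]
After raising P to the power 4:
P^4(0,1) = 0.7040

0.7040


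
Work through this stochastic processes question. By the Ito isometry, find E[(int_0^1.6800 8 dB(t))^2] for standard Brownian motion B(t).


By Ito isometry: E[(int f dB)^2] = int f^2 dt
= 8^2 * 1.6800
= 64 * 1.6800 = 107.5200

107.5200


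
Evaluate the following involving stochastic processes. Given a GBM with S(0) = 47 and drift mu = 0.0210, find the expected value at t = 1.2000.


E[S(t)] = S(0) * exp(mu * t)
= 47 * exp(0.0210 * 1.2000)
= 47 * 1.0255
= 48.1994

48.1994


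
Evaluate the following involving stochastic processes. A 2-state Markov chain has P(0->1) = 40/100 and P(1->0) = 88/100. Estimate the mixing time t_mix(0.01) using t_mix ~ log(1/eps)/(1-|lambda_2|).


lambda_2 = |1 - p01 - p10| = |1 - 0.4000 - 0.8800| = 0.2800
t_mix ~ log(1/eps)/(1 - |lambda_2|)
= log(100)/(1 - 0.2800) = 4.6052/0.7200
= 6.3961

6.3961


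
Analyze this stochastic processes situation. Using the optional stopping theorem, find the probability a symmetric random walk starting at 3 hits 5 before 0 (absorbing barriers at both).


By optional stopping theorem: E(M at tau) = M(0) = 3
P(hit 5)*5 + P(hit 0)*0 = 3
P(hit 5) = (3 - 0)/(5 - 0) = 3/5 = 0.6000

0.6000


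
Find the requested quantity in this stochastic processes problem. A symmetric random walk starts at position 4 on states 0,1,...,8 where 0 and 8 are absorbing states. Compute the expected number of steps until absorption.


For symmetric RW on 0,...,N with absorbing barriers, E(i) = i*(N-i)
E(4) = 4 * 4 = 16

16


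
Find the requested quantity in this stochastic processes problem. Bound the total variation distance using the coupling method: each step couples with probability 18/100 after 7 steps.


TV distance bound <= (1-delta)^n
= (1 - 0.1800)^7
= 0.8200^7
= 0.2493

0.2493


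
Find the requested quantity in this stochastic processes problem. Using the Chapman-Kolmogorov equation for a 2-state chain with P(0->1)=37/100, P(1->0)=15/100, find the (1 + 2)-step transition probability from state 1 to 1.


P^3 = P^1 * P^2
Computing via matrix multiplication of the transition matrix.
Entry (1,1) of P^3 = 0.7434

0.7434


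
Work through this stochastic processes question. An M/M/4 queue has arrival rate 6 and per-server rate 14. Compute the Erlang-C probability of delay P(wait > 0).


a = lambda/mu = 0.4286
rho = a/c = 0.1071
Erlang-C formula applied:
C(c,a) = 0.0010

0.0010


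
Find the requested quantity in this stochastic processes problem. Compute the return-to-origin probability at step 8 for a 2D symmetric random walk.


P = C(8,4)^2 / 4^8
= 70^2 / 65536
= 4900 / 65536
= 0.0748

0.0748


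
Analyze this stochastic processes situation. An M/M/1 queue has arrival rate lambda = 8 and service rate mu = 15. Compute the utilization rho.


rho = lambda/mu
= 8/15
= 0.5333

0.5333


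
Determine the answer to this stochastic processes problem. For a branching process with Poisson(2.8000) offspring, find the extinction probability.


Since mu = 2.8000 > 1, extinction prob q < 1.
Solve s = exp(mu*(s-1)) iteratively.
q = 0.0750

0.0750


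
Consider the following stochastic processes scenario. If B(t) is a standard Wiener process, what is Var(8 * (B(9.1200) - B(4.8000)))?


Var(alpha*(B(t)-B(s))) = alpha^2 * (t-s)
= 8^2 * (9.1200 - 4.8000)
= 64 * 4.3200
= 276.4800

276.4800


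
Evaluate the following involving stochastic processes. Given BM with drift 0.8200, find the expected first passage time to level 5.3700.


Expected first passage time = a/mu
= 5.3700/0.8200
= 6.5488

6.5488


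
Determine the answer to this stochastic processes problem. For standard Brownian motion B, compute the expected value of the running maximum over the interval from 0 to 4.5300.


E(max B(s)) = sqrt(2t/pi)
= sqrt(2*4.5300/pi)
= sqrt(2.8839)
= 1.6982

1.6982


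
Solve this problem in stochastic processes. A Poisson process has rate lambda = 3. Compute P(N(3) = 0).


P(N(t)=k) = (lambda*t)^k * exp(-lambda*t) / k!
lambda*t = 9
= 9^0 * exp(-9) / 0!
= 1 * 1.2341e-04 / 1
= 1.2341e-04

1.2341e-04


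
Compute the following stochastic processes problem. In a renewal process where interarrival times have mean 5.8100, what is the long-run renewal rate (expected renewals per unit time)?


Long-run renewal rate = 1/E(X)
= 1/5.8100
= 0.1721

0.1721


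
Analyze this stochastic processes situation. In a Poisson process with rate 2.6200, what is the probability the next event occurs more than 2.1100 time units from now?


P(X > t) = exp(-lambda * t)
= exp(-2.6200 * 2.1100)
= exp(-5.5282) = 0.0040

0.0040


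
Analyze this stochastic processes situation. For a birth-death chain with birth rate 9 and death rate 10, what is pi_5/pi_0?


For birth-death process, pi_n/pi_0 = (lambda/mu)^n
= (9/10)^5
= 0.5905

0.5905


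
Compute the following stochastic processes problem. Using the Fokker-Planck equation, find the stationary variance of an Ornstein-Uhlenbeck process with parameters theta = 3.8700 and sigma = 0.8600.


Stationary variance = sigma^2 / (2*theta)
= 0.8600^2 / (2*3.8700)
= 0.7396 / 7.7400
= 0.0956

0.0956


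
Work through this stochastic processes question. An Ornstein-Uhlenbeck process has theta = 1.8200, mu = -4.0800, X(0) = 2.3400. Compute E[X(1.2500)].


E[X(t)] = mu + (X(0) - mu)*exp(-theta*t)
= -4.0800 + (2.3400 - -4.0800)*exp(-1.8200*1.2500)
= -4.0800 + 6.4200 * 0.1028
= -3.4200

-3.4200


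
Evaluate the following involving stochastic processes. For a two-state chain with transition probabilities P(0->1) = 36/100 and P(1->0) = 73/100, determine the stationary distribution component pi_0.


Stationary distribution: pi_0 = p10/(p01+p10), pi_1 = p01/(p01+p10)
p01 = 0.3600, p10 = 0.7300
pi_0 = 0.6697

0.6697


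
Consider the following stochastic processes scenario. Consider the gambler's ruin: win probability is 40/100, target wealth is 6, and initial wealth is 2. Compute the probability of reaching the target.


Gambler's ruin formula:
r = q/p = 0.6000/0.4000 = 1.5000
P(win) = (1 - r^i)/(1 - r^N)
= (1 - 1.5000^2)/(1 - 1.5000^6)
= 0.1203

0.1203


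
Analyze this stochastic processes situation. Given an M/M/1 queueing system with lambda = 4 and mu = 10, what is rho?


rho = lambda/mu
= 4/10
= 0.4000

0.4000


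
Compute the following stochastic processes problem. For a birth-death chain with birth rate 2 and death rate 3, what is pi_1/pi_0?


For birth-death process, pi_n/pi_0 = (lambda/mu)^n
= (2/3)^1
= 0.6667

0.6667


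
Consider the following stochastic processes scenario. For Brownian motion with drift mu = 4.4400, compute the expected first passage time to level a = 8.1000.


Expected first passage time = a/mu
= 8.1000/4.4400
= 1.8243

1.8243


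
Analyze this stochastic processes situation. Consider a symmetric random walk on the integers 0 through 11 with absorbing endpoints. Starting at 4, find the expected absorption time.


For symmetric RW on 0,...,N with absorbing barriers, E(i) = i*(N-i)
E(4) = 4 * 7 = 28

28


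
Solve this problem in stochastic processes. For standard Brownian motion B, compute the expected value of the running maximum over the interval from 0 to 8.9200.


E(max B(s)) = sqrt(2t/pi)
= sqrt(2*8.9200/pi)
= sqrt(5.6786)
= 2.3830

2.3830


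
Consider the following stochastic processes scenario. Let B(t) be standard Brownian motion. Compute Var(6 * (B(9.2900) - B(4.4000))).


Var(alpha*(B(t)-B(s))) = alpha^2 * (t-s)
= 6^2 * (9.2900 - 4.4000)
= 36 * 4.8900
= 176.0400

176.0400


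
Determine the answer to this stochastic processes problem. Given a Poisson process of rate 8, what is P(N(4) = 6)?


P(N(t)=k) = (lambda*t)^k * exp(-lambda*t) / k!
lambda*t = 32
= 32^6 * exp(-32) / 6!
= 1073741824 * 1.2664e-14 / 720
= 1.8886e-08

1.8886e-08


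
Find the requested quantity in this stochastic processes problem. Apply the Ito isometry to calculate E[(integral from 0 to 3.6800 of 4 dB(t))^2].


By Ito isometry: E[(int f dB)^2] = int f^2 dt
= 4^2 * 3.6800
= 16 * 3.6800 = 58.8800

58.8800


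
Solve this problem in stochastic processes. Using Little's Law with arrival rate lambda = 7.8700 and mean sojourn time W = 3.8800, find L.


Little's Law: L = lambda * W
= 7.8700 * 3.8800
= 30.5356

30.5356


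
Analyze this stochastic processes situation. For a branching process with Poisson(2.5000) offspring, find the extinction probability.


Since mu = 2.5000 > 1, extinction prob q < 1.
Solve s = exp(mu*(s-1)) iteratively.
q = 0.1074

0.1074


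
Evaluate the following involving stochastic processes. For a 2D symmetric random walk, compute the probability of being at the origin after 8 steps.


P = C(8,4)^2 / 4^8
= 70^2 / 65536
= 4900 / 65536
= 0.0748

0.0748


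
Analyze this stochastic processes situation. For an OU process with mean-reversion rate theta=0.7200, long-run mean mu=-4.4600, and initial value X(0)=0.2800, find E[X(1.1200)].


E[X(t)] = mu + (X(0) - mu)*exp(-theta*t)
= -4.4600 + (0.2800 - -4.4600)*exp(-0.7200*1.1200)
= -4.4600 + 4.7400 * 0.4465
= -2.3438

-2.3438


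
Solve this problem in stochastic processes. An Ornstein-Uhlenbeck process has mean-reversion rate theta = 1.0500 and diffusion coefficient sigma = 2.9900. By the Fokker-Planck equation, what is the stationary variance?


Stationary variance = sigma^2 / (2*theta)
= 2.9900^2 / (2*1.0500)
= 8.9401 / 2.1000
= 4.2572

4.2572


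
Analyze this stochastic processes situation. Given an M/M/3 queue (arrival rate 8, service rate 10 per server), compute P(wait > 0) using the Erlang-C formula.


a = lambda/mu = 0.8000
rho = a/c = 0.2667
Erlang-C formula applied:
C(c,a) = 0.0520

0.0520


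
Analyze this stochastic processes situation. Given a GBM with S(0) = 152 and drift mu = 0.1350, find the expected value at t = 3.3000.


E[S(t)] = S(0) * exp(mu * t)
= 152 * exp(0.1350 * 3.3000)
= 152 * 1.5613
= 237.3131

237.3131


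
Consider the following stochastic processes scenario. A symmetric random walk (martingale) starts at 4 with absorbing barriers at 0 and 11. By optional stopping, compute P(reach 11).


By optional stopping theorem: E(M at tau) = M(0) = 4
P(hit 11)*11 + P(hit 0)*0 = 4
P(hit 11) = (4 - 0)/(11 - 0) = 4/11 = 0.3636

0.3636


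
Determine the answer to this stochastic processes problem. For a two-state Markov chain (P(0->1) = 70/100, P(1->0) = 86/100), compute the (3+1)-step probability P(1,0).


P^4 = P^3 * P^1
Computing via matrix multiplication of the transition matrix.
Entry (1,0) of P^4 = 0.4971

0.4971


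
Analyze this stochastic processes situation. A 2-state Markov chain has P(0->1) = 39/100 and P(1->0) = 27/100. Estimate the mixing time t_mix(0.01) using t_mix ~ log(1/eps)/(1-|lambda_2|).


lambda_2 = |1 - p01 - p10| = |1 - 0.3900 - 0.2700| = 0.3400
t_mix ~ log(1/eps)/(1 - |lambda_2|)
= log(100)/(1 - 0.3400) = 4.6052/0.6600
= 6.9775

6.9775


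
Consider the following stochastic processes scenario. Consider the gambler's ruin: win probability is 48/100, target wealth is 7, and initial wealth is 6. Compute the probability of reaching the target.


Gambler's ruin formula:
r = q/p = 0.5200/0.4800 = 1.0833
P(win) = (1 - r^i)/(1 - r^N)
= (1 - 1.0833^6)/(1 - 1.0833^7)
= 0.8207

0.8207


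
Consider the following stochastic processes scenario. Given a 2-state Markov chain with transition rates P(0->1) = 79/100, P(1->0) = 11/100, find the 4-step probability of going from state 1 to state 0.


Computing P^4 by matrix multiplication.
P = [[0.2100, 0.7900], [0.1100, 0.8900]]
After raising P to the power 4:
P^4(1,0) = 0.1222

0.1222


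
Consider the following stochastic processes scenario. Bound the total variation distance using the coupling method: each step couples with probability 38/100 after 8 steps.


TV distance bound <= (1-delta)^n
= (1 - 0.3800)^8
= 0.6200^8
= 0.0218

0.0218


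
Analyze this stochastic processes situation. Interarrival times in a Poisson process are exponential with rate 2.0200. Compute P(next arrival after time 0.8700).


P(X > t) = exp(-lambda * t)
= exp(-2.0200 * 0.8700)
= exp(-1.7574) = 0.1725

0.1725


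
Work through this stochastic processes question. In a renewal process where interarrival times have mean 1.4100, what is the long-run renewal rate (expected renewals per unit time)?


Long-run renewal rate = 1/E(X)
= 1/1.4100
= 0.7092

0.7092


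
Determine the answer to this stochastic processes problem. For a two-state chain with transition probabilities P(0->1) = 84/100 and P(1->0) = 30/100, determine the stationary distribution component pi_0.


Stationary distribution: pi_0 = p10/(p01+p10), pi_1 = p01/(p01+p10)
p01 = 0.8400, p10 = 0.3000
pi_0 = 0.2632

0.2632


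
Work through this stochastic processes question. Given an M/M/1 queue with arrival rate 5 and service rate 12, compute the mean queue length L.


rho = 5/12 = 0.4167
L = rho/(1-rho)
= 0.4167/0.5833
= 0.7143

0.7143


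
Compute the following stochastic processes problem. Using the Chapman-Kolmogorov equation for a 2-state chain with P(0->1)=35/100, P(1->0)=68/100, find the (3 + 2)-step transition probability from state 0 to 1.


P^5 = P^3 * P^2
Computing via matrix multiplication of the transition matrix.
Entry (0,1) of P^5 = 0.3398

0.3398


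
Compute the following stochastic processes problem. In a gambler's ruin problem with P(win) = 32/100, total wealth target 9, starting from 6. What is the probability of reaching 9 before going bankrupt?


Gambler's ruin formula:
r = q/p = 0.6800/0.3200 = 2.1250
P(win) = (1 - r^i)/(1 - r^N)
= (1 - 2.1250^6)/(1 - 2.1250^9)
= 0.1032

0.1032


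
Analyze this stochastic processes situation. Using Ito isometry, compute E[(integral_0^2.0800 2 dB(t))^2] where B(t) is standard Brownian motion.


By Ito isometry: E[(int f dB)^2] = int f^2 dt
= 2^2 * 2.0800
= 4 * 2.0800 = 8.3200

8.3200


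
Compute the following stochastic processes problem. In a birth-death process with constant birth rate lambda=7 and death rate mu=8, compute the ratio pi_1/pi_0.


For birth-death process, pi_n/pi_0 = (lambda/mu)^n
= (7/8)^1
= 0.8750

0.8750


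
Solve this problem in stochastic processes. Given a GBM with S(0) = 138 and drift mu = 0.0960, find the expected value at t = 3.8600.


E[S(t)] = S(0) * exp(mu * t)
= 138 * exp(0.0960 * 3.8600)
= 138 * 1.4485
= 199.8993

199.8993


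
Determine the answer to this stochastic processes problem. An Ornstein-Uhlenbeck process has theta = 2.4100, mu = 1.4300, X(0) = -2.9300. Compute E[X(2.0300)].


E[X(t)] = mu + (X(0) - mu)*exp(-theta*t)
= 1.4300 + (-2.9300 - 1.4300)*exp(-2.4100*2.0300)
= 1.4300 + -4.3600 * 0.0075
= 1.3973

1.3973


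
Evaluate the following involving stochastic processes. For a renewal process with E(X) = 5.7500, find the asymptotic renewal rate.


Long-run renewal rate = 1/E(X)
= 1/5.7500
= 0.1739

0.1739


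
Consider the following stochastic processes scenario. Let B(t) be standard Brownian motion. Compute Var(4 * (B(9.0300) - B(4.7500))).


Var(alpha*(B(t)-B(s))) = alpha^2 * (t-s)
= 4^2 * (9.0300 - 4.7500)
= 16 * 4.2800
= 68.4800

68.4800


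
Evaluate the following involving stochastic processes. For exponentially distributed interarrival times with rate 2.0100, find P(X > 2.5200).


P(X > t) = exp(-lambda * t)
= exp(-2.0100 * 2.5200)
= exp(-5.0652) = 0.0063

0.0063


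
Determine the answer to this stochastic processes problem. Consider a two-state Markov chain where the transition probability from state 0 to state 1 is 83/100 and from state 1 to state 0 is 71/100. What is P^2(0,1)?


Computing P^2 by matrix multiplication.
P = [[0.1700, 0.8300], [0.7100, 0.2900]]
After raising P to the power 2:
P^2(0,1) = 0.3818

0.3818


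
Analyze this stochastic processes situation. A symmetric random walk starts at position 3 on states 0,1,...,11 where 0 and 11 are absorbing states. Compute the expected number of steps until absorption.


For symmetric RW on 0,...,N with absorbing barriers, E(i) = i*(N-i)
E(3) = 3 * 8 = 24

24


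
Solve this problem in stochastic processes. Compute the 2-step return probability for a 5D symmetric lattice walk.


P(return in 2 steps) = P(reverse first step) = 1/(2d)
= 1/10
= 0.1000

0.1000


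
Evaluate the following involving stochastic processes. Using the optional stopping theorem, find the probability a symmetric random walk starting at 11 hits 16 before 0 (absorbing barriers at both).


By optional stopping theorem: E(M at tau) = M(0) = 11
P(hit 16)*16 + P(hit 0)*0 = 11
P(hit 16) = (11 - 0)/(16 - 0) = 11/16 = 0.6875

0.6875


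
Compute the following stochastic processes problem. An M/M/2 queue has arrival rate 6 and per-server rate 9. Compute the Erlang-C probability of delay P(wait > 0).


a = lambda/mu = 0.6667
rho = a/c = 0.3333
Erlang-C formula applied:
C(c,a) = 0.1667

0.1667


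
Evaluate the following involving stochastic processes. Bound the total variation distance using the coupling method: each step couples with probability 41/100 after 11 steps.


TV distance bound <= (1-delta)^n
= (1 - 0.4100)^11
= 0.5900^11
= 0.0030

0.0030


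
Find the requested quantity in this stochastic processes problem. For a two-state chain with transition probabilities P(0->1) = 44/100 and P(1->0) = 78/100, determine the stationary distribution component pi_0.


Stationary distribution: pi_0 = p10/(p01+p10), pi_1 = p01/(p01+p10)
p01 = 0.4400, p10 = 0.7800
pi_0 = 0.6393

0.6393


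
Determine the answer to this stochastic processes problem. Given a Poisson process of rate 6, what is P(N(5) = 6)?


P(N(t)=k) = (lambda*t)^k * exp(-lambda*t) / k!
lambda*t = 30
= 30^6 * exp(-30) / 6!
= 729000000 * 9.3576e-14 / 720
= 9.4746e-08

9.4746e-08


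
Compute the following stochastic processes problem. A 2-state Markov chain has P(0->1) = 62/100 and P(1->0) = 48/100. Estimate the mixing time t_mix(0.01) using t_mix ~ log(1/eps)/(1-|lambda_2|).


lambda_2 = |1 - p01 - p10| = |1 - 0.6200 - 0.4800| = 0.1000
t_mix ~ log(1/eps)/(1 - |lambda_2|)
= log(100)/(1 - 0.1000) = 4.6052/0.9000
= 5.1169

5.1169


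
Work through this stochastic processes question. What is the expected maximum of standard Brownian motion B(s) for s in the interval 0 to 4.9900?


E(max B(s)) = sqrt(2t/pi)
= sqrt(2*4.9900/pi)
= sqrt(3.1767)
= 1.7823

1.7823


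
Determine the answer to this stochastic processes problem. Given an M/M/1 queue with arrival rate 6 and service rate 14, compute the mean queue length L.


rho = 6/14 = 0.4286
L = rho/(1-rho)
= 0.4286/0.5714
= 0.7500

0.7500


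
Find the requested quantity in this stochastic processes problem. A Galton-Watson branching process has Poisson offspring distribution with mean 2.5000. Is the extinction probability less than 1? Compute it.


Since mu = 2.5000 > 1, extinction prob q < 1.
Solve s = exp(mu*(s-1)) iteratively.
q = 0.1074

0.1074


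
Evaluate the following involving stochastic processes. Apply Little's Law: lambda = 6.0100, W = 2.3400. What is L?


Little's Law: L = lambda * W
= 6.0100 * 2.3400
= 14.0634

14.0634


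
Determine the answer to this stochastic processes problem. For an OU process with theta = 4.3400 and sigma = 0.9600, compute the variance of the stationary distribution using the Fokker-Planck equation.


Stationary variance = sigma^2 / (2*theta)
= 0.9600^2 / (2*4.3400)
= 0.9216 / 8.6800
= 0.1062

0.1062


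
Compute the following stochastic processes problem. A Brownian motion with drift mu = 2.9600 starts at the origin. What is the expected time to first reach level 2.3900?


Expected first passage time = a/mu
= 2.3900/2.9600
= 0.8074

0.8074


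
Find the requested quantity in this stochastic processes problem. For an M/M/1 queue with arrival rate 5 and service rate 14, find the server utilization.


rho = lambda/mu
= 5/14
= 0.3571

0.3571


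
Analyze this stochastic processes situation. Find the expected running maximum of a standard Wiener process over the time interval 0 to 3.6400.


E(max B(s)) = sqrt(2t/pi)
= sqrt(2*3.6400/pi)
= sqrt(2.3173)
= 1.5223

1.5223


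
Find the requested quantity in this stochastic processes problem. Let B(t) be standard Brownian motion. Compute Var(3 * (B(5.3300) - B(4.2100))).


Var(alpha*(B(t)-B(s))) = alpha^2 * (t-s)
= 3^2 * (5.3300 - 4.2100)
= 9 * 1.1200
= 10.0800

10.0800


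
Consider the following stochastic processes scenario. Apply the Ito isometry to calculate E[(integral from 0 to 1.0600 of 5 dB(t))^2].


By Ito isometry: E[(int f dB)^2] = int f^2 dt
= 5^2 * 1.0600
= 25 * 1.0600 = 26.5000

26.5000


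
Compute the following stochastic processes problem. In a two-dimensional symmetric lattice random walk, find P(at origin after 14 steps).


P = C(14,7)^2 / 4^14
= 3432^2 / 268435456
= 11778624 / 268435456
= 0.0439

0.0439


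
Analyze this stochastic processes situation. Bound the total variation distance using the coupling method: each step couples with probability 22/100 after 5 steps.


TV distance bound <= (1-delta)^n
= (1 - 0.2200)^5
= 0.7800^5
= 0.2887

0.2887


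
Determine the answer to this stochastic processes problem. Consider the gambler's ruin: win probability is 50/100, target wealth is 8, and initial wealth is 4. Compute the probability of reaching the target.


p = 1/2: P(win) = i/N = 4/8
= 0.5000

0.5000


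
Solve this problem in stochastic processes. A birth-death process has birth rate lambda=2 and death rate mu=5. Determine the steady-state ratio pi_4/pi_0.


For birth-death process, pi_n/pi_0 = (lambda/mu)^n
= (2/5)^4
= 0.0256

0.0256


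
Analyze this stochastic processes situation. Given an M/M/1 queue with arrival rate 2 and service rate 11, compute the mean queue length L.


rho = 2/11 = 0.1818
L = rho/(1-rho)
= 0.1818/0.8182
= 0.2222

0.2222


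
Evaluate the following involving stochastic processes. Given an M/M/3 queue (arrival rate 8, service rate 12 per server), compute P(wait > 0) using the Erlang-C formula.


a = lambda/mu = 0.6667
rho = a/c = 0.2222
Erlang-C formula applied:
C(c,a) = 0.0325

0.0325


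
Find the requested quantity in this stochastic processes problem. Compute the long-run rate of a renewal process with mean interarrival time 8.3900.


Long-run renewal rate = 1/E(X)
= 1/8.3900
= 0.1192

0.1192


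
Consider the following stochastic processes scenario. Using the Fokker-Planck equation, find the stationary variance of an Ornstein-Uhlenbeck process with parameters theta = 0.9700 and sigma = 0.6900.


Stationary variance = sigma^2 / (2*theta)
= 0.6900^2 / (2*0.9700)
= 0.4761 / 1.9400
= 0.2454

0.2454


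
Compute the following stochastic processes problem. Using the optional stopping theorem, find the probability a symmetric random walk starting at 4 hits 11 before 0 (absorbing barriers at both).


By optional stopping theorem: E(M at tau) = M(0) = 4
P(hit 11)*11 + P(hit 0)*0 = 4
P(hit 11) = (4 - 0)/(11 - 0) = 4/11 = 0.3636

0.3636


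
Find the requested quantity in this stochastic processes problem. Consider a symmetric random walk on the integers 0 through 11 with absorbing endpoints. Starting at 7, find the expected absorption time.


For symmetric RW on 0,...,N with absorbing barriers, E(i) = i*(N-i)
E(7) = 7 * 4 = 28

28


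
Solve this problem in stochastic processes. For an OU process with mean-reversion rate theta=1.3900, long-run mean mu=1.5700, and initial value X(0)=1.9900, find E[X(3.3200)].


E[X(t)] = mu + (X(0) - mu)*exp(-theta*t)
= 1.5700 + (1.9900 - 1.5700)*exp(-1.3900*3.3200)
= 1.5700 + 0.4200 * 0.0099
= 1.5742

1.5742


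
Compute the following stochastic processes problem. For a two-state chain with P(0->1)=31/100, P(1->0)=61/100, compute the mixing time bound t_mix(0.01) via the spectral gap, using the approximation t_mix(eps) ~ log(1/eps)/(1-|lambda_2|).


lambda_2 = |1 - p01 - p10| = |1 - 0.3100 - 0.6100| = 0.0800
t_mix ~ log(1/eps)/(1 - |lambda_2|)
= log(100)/(1 - 0.0800) = 4.6052/0.9200
= 5.0056

5.0056


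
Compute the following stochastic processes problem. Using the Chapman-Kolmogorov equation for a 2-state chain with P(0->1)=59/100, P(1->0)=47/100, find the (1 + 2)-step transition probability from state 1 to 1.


P^3 = P^1 * P^2
Computing via matrix multiplication of the transition matrix.
Entry (1,1) of P^3 = 0.5565

0.5565


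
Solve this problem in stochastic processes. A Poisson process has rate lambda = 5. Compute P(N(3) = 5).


P(N(t)=k) = (lambda*t)^k * exp(-lambda*t) / k!
lambda*t = 15
= 15^5 * exp(-15) / 5!
= 759375 * 3.0590e-07 / 120
= 0.0019

0.0019


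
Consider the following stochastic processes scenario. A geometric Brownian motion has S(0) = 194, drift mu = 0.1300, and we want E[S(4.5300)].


E[S(t)] = S(0) * exp(mu * t)
= 194 * exp(0.1300 * 4.5300)
= 194 * 1.8020
= 349.5890

349.5890


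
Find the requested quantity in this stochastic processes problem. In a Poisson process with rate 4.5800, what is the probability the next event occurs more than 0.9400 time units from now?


P(X > t) = exp(-lambda * t)
= exp(-4.5800 * 0.9400)
= exp(-4.3052) = 0.0135

0.0135


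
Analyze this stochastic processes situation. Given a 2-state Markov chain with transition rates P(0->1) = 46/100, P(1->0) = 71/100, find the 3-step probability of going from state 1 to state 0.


Computing P^3 by matrix multiplication.
P = [[0.5400, 0.4600], [0.7100, 0.2900]]
After raising P to the power 3:
P^3(1,0) = 0.6098

0.6098


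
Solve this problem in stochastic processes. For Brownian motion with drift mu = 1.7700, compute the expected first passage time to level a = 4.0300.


Expected first passage time = a/mu
= 4.0300/1.7700
= 2.2768

2.2768


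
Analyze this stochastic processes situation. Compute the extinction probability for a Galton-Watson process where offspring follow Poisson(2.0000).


Since mu = 2.0000 > 1, extinction prob q < 1.
Solve s = exp(mu*(s-1)) iteratively.
q = 0.2032

0.2032


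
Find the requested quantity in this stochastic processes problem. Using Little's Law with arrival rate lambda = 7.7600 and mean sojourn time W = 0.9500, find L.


Little's Law: L = lambda * W
= 7.7600 * 0.9500
= 7.3720

7.3720


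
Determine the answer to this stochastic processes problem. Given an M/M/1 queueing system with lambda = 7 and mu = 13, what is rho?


rho = lambda/mu
= 7/13
= 0.5385

0.5385


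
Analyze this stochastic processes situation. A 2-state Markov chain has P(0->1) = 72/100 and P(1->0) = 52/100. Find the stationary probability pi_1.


Stationary distribution: pi_0 = p10/(p01+p10), pi_1 = p01/(p01+p10)
p01 = 0.7200, p10 = 0.5200
pi_1 = 0.5806

0.5806


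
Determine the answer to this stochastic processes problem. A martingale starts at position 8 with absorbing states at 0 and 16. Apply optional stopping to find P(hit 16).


By optional stopping theorem: E(M at tau) = M(0) = 8
P(hit 16)*16 + P(hit 0)*0 = 8
P(hit 16) = (8 - 0)/(16 - 0) = 1/2 = 0.5000

0.5000


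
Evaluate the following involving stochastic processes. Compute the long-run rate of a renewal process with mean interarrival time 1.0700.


Long-run renewal rate = 1/E(X)
= 1/1.0700
= 0.9346

0.9346


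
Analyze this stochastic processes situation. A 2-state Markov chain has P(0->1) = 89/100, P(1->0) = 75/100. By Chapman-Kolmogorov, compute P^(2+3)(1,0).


P^5 = P^2 * P^3
Computing via matrix multiplication of the transition matrix.
Entry (1,0) of P^5 = 0.5064

0.5064


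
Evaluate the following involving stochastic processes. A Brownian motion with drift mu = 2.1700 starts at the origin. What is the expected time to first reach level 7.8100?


Expected first passage time = a/mu
= 7.8100/2.1700
= 3.5991

3.5991


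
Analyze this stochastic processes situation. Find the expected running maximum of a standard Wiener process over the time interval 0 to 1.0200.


E(max B(s)) = sqrt(2t/pi)
= sqrt(2*1.0200/pi)
= sqrt(0.6494)
= 0.8058

0.8058


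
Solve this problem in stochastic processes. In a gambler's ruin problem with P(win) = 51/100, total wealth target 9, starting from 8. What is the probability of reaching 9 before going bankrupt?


Gambler's ruin formula:
r = q/p = 0.4900/0.5100 = 0.9608
P(win) = (1 - r^i)/(1 - r^N)
= (1 - 0.9608^8)/(1 - 0.9608^9)
= 0.9058

0.9058


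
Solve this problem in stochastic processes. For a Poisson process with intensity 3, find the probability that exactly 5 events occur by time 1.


P(N(t)=k) = (lambda*t)^k * exp(-lambda*t) / k!
lambda*t = 3
= 3^5 * exp(-3) / 5!
= 243 * 0.0498 / 120
= 0.1008

0.1008


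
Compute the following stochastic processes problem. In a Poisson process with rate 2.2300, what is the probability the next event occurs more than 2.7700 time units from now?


P(X > t) = exp(-lambda * t)
= exp(-2.2300 * 2.7700)
= exp(-6.1771) = 0.0021

0.0021


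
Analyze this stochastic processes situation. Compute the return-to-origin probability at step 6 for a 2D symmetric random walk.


P = C(6,3)^2 / 4^6
= 20^2 / 4096
= 400 / 4096
= 0.0977

0.0977


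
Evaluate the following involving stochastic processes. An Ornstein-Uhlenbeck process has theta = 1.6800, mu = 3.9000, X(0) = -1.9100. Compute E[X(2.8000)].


E[X(t)] = mu + (X(0) - mu)*exp(-theta*t)
= 3.9000 + (-1.9100 - 3.9000)*exp(-1.6800*2.8000)
= 3.9000 + -5.8100 * 0.0091
= 3.8474

3.8474


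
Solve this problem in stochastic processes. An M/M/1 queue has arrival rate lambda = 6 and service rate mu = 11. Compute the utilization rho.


rho = lambda/mu
= 6/11
= 0.5455

0.5455


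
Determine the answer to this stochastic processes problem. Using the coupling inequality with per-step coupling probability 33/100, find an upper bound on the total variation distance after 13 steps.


TV distance bound <= (1-delta)^n
= (1 - 0.3300)^13
= 0.6700^13
= 0.0055

0.0055


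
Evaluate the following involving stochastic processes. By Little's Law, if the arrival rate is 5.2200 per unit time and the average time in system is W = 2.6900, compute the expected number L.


Little's Law: L = lambda * W
= 5.2200 * 2.6900
= 14.0418

14.0418


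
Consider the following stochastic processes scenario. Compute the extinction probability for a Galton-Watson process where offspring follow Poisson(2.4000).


Since mu = 2.4000 > 1, extinction prob q < 1.
Solve s = exp(mu*(s-1)) iteratively.
q = 0.1214

0.1214


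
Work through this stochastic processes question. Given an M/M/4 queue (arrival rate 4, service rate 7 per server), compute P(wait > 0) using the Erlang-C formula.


a = lambda/mu = 0.5714
rho = a/c = 0.1429
Erlang-C formula applied:
C(c,a) = 0.0029

0.0029


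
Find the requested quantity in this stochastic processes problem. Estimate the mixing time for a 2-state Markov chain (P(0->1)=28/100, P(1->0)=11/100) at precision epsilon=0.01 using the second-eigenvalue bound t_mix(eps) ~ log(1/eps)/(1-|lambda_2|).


lambda_2 = |1 - p01 - p10| = |1 - 0.2800 - 0.1100| = 0.6100
t_mix ~ log(1/eps)/(1 - |lambda_2|)
= log(100)/(1 - 0.6100) = 4.6052/0.3900
= 11.8081

11.8081


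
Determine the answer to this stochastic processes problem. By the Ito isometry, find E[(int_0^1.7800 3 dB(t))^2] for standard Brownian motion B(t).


By Ito isometry: E[(int f dB)^2] = int f^2 dt
= 3^2 * 1.7800
= 9 * 1.7800 = 16.0200

16.0200


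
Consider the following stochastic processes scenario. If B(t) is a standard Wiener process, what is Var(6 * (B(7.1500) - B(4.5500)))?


Var(alpha*(B(t)-B(s))) = alpha^2 * (t-s)
= 6^2 * (7.1500 - 4.5500)
= 36 * 2.6000
= 93.6000

93.6000


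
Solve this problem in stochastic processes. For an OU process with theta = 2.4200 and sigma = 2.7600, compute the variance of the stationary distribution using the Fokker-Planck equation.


Stationary variance = sigma^2 / (2*theta)
= 2.7600^2 / (2*2.4200)
= 7.6176 / 4.8400
= 1.5739

1.5739


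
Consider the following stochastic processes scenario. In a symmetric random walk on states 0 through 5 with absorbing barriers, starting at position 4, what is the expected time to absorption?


For symmetric RW on 0,...,N with absorbing barriers, E(i) = i*(N-i)
E(4) = 4 * 1 = 4

4


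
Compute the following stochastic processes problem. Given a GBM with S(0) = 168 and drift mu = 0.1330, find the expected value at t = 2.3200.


E[S(t)] = S(0) * exp(mu * t)
= 168 * exp(0.1330 * 2.3200)
= 168 * 1.3615
= 228.7258

228.7258
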